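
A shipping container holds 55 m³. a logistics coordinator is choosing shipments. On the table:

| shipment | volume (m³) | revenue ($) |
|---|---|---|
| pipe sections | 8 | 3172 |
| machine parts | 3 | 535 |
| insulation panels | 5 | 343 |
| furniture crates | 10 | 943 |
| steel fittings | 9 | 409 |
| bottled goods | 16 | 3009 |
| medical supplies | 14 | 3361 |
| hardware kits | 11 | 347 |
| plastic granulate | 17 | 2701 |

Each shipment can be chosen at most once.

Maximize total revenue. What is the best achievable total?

Taking the top-ratio shipments first gives pipe sections + machine parts + furniture crates + bottled goods + medical supplies for 11020 (51 m³).
Replace machine parts and furniture crates with plastic granulate: the trade gains 1223 net, giving 12243 at 55 m³.
The closest alternative, pipe sections + machine parts + furniture crates + bottled goods + medical supplies, reaches only 11020.

12243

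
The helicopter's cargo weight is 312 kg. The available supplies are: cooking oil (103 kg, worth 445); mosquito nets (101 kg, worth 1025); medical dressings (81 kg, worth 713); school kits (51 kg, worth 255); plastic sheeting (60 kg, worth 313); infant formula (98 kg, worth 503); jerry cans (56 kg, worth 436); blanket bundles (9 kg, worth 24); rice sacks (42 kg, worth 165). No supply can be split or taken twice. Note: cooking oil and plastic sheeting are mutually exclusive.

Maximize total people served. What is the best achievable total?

By people served per kg: mosquito nets 10.15, medical dressings 8.80, jerry cans 7.79, plastic sheeting 5.22 lead.
Taking mosquito nets + medical dressings + plastic sheeting + jerry cans + blanket bundles: 307 kg used, 2511 in people served.

2511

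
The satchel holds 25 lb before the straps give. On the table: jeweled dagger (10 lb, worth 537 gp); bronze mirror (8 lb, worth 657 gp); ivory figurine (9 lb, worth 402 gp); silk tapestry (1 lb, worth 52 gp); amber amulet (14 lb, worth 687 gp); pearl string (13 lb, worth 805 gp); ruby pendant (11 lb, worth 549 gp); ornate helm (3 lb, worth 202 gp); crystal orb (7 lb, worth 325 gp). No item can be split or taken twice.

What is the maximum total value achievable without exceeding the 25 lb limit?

1716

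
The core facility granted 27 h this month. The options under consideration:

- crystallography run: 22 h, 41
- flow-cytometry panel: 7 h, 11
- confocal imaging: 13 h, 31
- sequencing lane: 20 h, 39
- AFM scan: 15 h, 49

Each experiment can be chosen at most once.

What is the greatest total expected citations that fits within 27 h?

60

Taking flow-cytometry panel + AFM scan: 22 h used, 60 in expected citations.
Runner-up flow-cytometry panel + sequencing lane tops out at 50.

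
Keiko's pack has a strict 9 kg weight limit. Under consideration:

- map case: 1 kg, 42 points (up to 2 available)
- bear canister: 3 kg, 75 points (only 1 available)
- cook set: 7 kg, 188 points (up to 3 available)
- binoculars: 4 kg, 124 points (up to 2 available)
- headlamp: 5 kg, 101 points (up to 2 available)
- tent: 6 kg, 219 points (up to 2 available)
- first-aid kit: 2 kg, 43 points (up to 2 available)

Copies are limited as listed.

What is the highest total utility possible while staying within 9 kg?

304

Density check — map case 42.00, tent 36.50, binoculars 31.00 are the best per kg.
The ratio heuristic lands on 2×map case + tent (303) but leaves 1 kg idle.
Dropping map case frees 1 kg; slotting in first-aid kit (2 kg) lifts the total to 304 at 9 kg.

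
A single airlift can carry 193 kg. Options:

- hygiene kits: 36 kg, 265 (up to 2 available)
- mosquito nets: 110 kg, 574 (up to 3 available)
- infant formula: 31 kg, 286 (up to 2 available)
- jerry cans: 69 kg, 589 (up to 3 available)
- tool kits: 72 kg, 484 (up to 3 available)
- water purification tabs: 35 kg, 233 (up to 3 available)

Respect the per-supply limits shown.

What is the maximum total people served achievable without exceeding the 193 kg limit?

1464

Density check — infant formula 9.23, jerry cans 8.54, hygiene kits 7.36, tool kits 6.72 are the best per kg.
Greedy by ratio would take hygiene kits + 2×infant formula + jerry cans: 167 kg used, total 1426.
Replace hygiene kits and infant formula with jerry cans: the trade gains 38 net, giving 1464 at 169 kg.
Nothing else within 193 kg beats 1464.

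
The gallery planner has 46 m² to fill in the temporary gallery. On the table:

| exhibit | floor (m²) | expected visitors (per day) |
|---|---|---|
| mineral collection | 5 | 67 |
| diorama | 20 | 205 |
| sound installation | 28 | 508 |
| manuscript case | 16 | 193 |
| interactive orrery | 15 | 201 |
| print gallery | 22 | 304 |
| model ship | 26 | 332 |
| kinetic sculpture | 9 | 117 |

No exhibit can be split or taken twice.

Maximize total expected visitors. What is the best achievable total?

709

Ranking by ratio (expected visitors/m²): sound installation 18.14, print gallery 13.82, mineral collection 13.40.
Taking the top-ratio exhibits first gives mineral collection + sound installation + kinetic sculpture for 692 (42 m²).
Dropping mineral collection and kinetic sculpture frees 14 m²; slotting in interactive orrery (15 m²) lifts the total to 709 at 43 m².
Nothing else within 46 m² beats 709.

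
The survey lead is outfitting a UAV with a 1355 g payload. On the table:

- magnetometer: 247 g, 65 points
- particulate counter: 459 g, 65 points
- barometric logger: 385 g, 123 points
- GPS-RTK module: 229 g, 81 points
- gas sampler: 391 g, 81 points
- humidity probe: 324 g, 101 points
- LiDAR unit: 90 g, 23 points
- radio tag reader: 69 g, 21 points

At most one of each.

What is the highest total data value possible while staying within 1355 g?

414

By data value per g: GPS-RTK module 0.35, barometric logger 0.32, humidity probe 0.31, radio tag reader 0.30 lead.
Taking magnetometer + barometric logger + GPS-RTK module + humidity probe + LiDAR unit + radio tag reader: 1344 g used, 414 in data value.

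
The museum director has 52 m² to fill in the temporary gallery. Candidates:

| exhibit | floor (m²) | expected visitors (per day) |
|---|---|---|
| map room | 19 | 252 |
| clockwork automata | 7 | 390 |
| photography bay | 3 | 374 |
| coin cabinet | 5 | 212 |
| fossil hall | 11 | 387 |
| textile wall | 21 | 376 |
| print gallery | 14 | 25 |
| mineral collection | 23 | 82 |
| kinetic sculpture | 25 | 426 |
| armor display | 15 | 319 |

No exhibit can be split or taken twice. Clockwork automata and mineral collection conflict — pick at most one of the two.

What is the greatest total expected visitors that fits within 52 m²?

By expected visitors per m²: photography bay 124.67, clockwork automata 55.71, coin cabinet 42.40, fossil hall 35.18 lead.
A density-first pass picks clockwork automata + photography bay + coin cabinet + fossil hall + armor display — 1682 at 41 m².
Replace armor display with kinetic sculpture: the trade gains 107 net, giving 1789 at 51 m².
Runner-up clockwork automata + photography bay + coin cabinet + fossil hall + textile wall tops out at 1739.

1789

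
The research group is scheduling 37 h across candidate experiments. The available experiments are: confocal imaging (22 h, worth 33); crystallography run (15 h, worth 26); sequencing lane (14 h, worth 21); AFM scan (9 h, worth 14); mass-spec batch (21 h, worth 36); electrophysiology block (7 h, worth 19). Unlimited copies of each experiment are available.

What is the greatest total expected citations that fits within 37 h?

Density check — electrophysiology block 2.71, crystallography run 1.73, mass-spec batch 1.71, AFM scan 1.56 are the best per h.
The ratio ordering already packs tightly: 5×electrophysiology block, 35 h, 95.

95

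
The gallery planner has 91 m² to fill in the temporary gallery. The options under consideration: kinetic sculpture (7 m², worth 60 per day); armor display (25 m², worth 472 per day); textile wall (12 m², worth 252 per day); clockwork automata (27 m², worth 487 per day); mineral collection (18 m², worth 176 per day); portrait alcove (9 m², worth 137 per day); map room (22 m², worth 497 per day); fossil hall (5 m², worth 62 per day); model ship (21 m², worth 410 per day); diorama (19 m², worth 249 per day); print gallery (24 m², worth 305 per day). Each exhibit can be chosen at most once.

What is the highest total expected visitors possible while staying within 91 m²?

1783

A density-first pass picks armor display + textile wall + portrait alcove + map room + model ship — 1768 at 89 m².
Dropping armor display frees 25 m²; slotting in clockwork automata (27 m²) lifts the total to 1783 at 91 m².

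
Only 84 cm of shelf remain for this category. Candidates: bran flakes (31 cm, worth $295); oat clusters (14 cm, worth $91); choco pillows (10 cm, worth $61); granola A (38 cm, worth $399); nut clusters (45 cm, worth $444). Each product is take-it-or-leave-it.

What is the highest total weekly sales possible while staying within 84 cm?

Taking granola A + nut clusters: 83 cm used, 843 in weekly sales.
The spare 1 cm is too small for any remaining product, and no exchange beats 843.

843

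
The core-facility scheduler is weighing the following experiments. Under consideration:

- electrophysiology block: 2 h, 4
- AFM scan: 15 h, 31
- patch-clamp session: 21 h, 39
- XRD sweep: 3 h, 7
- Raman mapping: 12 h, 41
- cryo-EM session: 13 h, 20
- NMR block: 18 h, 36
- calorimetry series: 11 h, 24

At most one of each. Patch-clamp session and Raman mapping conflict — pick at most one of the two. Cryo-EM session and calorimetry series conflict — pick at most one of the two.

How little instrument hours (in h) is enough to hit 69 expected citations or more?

25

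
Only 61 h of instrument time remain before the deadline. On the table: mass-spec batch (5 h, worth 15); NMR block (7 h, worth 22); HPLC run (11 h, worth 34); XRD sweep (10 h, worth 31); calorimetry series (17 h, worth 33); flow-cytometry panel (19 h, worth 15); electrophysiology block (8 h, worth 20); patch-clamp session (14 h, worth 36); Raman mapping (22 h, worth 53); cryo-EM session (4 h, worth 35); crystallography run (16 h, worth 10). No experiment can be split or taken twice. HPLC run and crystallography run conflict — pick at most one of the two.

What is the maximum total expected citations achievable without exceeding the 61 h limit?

193

Taking mass-spec batch + NMR block + HPLC run + XRD sweep + electrophysiology block + patch-clamp session + cryo-EM session: 59 h used, 193 in expected citations.
Next best is mass-spec batch + NMR block + HPLC run + XRD sweep + Raman mapping + cryo-EM session at 190 (59 h) — short by 3.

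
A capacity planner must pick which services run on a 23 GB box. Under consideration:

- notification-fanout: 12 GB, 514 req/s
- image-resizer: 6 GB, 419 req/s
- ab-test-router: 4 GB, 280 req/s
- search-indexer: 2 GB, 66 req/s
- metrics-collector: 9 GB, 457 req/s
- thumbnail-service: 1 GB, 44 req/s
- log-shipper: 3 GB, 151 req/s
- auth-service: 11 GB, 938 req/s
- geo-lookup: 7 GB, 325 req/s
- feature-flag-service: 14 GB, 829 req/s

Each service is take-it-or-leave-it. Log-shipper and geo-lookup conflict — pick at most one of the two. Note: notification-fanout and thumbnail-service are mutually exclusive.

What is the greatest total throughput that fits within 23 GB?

Density check — auth-service 85.27, ab-test-router 70.00, image-resizer 69.83, feature-flag-service 59.21 are the best per GB.
Greedy by ratio would take image-resizer + ab-test-router + thumbnail-service + auth-service: 22 GB used, total 1681.
Dropping thumbnail-service frees 1 GB; slotting in search-indexer (2 GB) lifts the total to 1703 at 23 GB.
Nothing else feasible within 23 GB beats 1703.

1703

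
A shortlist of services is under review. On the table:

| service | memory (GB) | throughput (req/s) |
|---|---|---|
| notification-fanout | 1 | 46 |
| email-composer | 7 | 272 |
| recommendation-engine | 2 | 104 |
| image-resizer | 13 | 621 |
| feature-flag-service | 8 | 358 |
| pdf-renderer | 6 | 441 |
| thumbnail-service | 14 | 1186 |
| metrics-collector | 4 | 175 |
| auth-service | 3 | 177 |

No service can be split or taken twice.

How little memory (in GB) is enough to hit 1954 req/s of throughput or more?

26

Look for the lowest-memory combination reaching 1954.
notification-fanout + recommendation-engine + pdf-renderer + thumbnail-service + auth-service: 1954 throughput at 26 GB.
Any bundle with less than 26 GB falls short of 1954.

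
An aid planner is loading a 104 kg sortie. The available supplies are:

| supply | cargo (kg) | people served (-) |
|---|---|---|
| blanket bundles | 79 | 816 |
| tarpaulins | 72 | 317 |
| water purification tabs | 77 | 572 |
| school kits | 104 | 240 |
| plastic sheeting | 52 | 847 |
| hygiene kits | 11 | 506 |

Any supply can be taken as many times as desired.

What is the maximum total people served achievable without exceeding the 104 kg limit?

Taking 9×hygiene kits: 99 kg used, 4554 in people served.

4554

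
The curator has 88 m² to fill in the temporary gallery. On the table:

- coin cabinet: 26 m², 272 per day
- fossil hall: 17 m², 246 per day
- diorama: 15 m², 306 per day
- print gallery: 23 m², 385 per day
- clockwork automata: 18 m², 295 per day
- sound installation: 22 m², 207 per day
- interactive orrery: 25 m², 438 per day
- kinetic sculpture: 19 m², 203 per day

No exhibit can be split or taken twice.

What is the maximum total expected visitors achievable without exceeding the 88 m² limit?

1424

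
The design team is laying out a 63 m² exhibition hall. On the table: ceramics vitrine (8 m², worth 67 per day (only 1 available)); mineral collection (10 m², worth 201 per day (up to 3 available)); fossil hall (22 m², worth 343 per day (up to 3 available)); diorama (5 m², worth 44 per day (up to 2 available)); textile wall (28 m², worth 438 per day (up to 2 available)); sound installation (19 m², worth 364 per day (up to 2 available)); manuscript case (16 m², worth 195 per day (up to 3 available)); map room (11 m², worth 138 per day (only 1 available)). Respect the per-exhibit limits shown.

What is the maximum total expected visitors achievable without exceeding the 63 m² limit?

The ratio heuristic lands on 3×mineral collection + sound installation + map room (1105) but leaves 3 m² idle.
Replace mineral collection and map room with diorama + sound installation: the trade gains 69 net, giving 1174 at 63 m².
No other feasible combination exceeds 1174.

1174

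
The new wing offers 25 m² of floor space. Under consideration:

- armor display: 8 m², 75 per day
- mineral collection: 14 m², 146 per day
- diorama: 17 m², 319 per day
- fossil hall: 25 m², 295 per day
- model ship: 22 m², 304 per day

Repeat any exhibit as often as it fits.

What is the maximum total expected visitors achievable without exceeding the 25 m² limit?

394

Density check — diorama 18.76, model ship 13.82, fossil hall 11.80 are the best per m².
Armor display + diorama uses 25 of the 25 m² and totals 394.
Every other selection either busts 25 m² or fails to beat 394.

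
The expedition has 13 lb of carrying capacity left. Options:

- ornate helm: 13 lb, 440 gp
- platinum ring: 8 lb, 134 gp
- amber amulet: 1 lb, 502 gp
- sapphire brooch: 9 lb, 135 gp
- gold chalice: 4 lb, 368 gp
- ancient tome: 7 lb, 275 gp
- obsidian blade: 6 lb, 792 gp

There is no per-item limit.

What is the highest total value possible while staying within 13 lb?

6526

Best packing: 13×amber amulet — 13 lb, 6526 total.
Nothing else within 13 lb beats 6526.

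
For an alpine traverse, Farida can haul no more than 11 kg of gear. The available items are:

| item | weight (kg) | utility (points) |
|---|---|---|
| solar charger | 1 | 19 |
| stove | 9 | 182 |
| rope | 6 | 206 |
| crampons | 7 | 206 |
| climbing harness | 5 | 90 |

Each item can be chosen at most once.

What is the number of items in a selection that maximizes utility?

2

Optimal total is 296.
One optimal bundle: rope + climbing harness (11 kg).
Every optimal selection uses 2 items.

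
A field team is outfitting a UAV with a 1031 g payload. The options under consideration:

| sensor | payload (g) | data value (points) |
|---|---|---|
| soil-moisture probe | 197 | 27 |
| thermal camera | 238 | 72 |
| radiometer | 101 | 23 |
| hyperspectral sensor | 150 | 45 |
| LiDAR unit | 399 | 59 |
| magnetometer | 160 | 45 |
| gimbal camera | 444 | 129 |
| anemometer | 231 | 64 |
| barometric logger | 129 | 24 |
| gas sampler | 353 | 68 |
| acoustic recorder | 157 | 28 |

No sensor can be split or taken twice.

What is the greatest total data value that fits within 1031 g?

Taking thermal camera + hyperspectral sensor + magnetometer + gimbal camera: 992 g used, 291 in data value.
That's the maximum — no swap from here does better than 291.

291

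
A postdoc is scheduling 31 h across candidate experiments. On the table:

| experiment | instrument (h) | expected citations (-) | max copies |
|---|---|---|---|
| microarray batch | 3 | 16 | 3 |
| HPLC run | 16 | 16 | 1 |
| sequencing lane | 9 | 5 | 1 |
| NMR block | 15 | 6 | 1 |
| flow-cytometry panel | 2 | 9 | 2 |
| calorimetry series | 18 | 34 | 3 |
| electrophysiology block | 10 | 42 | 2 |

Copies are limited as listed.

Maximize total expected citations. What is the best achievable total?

141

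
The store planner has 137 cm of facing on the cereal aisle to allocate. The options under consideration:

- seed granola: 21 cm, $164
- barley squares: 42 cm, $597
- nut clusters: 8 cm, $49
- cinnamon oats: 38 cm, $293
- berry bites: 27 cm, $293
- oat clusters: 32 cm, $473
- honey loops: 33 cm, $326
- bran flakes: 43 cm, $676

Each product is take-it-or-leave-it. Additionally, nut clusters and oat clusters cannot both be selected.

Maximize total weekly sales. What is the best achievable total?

1768

Density check — bran flakes 15.72, oat clusters 14.78, barley squares 14.21 are the best per cm.
Berry bites + oat clusters + honey loops + bran flakes uses 135 of the 137 cm and totals 1768.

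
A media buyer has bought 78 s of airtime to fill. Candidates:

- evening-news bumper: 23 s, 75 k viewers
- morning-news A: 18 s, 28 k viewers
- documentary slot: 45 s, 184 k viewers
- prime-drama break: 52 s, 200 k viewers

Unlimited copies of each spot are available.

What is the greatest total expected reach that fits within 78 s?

275

The ratio heuristic lands on evening-news bumper + documentary slot (259) but leaves 10 s idle.
The 45 s tied up in documentary slot is better spent on prime-drama break — total rises to 275 (75 s).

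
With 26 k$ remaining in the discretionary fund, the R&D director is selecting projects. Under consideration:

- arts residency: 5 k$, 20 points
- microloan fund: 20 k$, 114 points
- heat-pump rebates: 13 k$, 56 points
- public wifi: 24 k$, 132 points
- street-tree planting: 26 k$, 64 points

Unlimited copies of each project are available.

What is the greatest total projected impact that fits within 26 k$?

134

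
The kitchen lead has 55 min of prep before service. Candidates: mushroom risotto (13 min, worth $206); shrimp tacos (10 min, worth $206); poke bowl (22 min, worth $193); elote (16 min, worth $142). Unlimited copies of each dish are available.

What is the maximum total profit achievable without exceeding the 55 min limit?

Density check — shrimp tacos 20.60, mushroom risotto 15.85, elote 8.88 are the best per min.
Mushroom risotto + 4×shrimp tacos uses 53 of the 55 min and totals 1030.
Every other selection either busts 55 min or fails to beat 1030.

1030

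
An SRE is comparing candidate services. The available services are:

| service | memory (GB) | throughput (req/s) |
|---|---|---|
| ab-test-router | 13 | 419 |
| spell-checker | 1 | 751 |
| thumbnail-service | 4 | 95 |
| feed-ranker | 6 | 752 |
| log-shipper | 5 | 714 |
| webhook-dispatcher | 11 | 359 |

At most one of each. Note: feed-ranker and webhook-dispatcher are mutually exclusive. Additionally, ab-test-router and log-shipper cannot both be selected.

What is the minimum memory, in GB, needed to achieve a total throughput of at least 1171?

Need the lightest bundle worth ≥ 1171.
spell-checker + log-shipper reaches 1465 using 6 GB.
Below 6 GB the best achievable stays under 1171.

6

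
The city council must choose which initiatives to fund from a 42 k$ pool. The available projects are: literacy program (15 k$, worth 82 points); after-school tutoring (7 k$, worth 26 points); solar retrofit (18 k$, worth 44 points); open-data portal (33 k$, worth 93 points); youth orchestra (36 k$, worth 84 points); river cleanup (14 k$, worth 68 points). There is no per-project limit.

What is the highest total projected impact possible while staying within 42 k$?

204

By projected impact per k$: literacy program 5.47, river cleanup 4.86, after-school tutoring 3.71 lead.
Taking the top-ratio projects first gives 2×literacy program + after-school tutoring for 190 (37 k$).
The 37 k$ tied up in 2×literacy program and after-school tutoring is better spent on 3×river cleanup — total rises to 204 (42 k$).
Every other selection either busts 42 k$ or fails to beat 204.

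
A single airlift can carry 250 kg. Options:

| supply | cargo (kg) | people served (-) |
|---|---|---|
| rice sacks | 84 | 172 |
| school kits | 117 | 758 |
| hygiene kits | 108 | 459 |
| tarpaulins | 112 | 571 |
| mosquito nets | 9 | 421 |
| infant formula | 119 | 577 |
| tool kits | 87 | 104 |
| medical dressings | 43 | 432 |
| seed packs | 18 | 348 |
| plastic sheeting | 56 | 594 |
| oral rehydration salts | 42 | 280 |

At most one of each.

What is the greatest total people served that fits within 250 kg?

2553

By people served per kg: mosquito nets 46.78, seed packs 19.33, plastic sheeting 10.61, medical dressings 10.05 lead.
A density-first pass picks mosquito nets + medical dressings + seed packs + plastic sheeting + oral rehydration salts — 2075 at 168 kg.
Dropping oral rehydration salts frees 42 kg; slotting in school kits (117 kg) lifts the total to 2553 at 243 kg.
Runner-up school kits + mosquito nets + seed packs + plastic sheeting + oral rehydration salts tops out at 2401.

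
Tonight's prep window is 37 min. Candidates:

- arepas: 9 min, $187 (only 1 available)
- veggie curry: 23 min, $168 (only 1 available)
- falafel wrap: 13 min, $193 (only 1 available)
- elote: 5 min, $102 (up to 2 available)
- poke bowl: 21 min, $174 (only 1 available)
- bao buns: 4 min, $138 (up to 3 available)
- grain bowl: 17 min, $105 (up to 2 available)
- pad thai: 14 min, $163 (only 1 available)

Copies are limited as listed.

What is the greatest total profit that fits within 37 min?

Density check — bao buns 34.50, arepas 20.78, elote 20.40, falafel wrap 14.85 are the best per min.
Taking the top-ratio dishes first gives arepas + 2×elote + 3×bao buns for 805 (31 min).
Dropping arepas frees 9 min; slotting in falafel wrap (13 min) lifts the total to 811 at 35 min.
Nothing else within 37 min beats 811.

811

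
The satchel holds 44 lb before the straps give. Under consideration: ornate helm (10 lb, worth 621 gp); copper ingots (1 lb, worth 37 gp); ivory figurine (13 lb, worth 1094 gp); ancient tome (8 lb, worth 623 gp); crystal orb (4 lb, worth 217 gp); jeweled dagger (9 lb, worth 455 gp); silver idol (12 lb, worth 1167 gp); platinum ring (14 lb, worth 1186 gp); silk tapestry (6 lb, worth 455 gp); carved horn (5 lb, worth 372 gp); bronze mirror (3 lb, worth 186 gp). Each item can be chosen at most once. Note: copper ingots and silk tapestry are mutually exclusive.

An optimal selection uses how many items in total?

4

The maximum value within 44 lb is 3819.
One optimal bundle: ivory figurine + silver idol + platinum ring + carved horn (44 lb).
Any selection reaching 3819 contains exactly 4 items.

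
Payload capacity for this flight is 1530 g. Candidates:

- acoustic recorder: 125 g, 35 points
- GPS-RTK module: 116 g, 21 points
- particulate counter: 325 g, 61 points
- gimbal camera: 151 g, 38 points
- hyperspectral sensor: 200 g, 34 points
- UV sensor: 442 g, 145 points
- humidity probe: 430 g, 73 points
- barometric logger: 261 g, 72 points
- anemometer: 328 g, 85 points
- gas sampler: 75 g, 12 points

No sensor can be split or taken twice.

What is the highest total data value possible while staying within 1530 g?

409

Filling by ratio: acoustic recorder + GPS-RTK module + gimbal camera + UV sensor + barometric logger + anemometer + gas sampler for 408, with 32 g left unused.
Dropping GPS-RTK module and gas sampler frees 191 g; slotting in hyperspectral sensor (200 g) lifts the total to 409 at 1507 g.
The closest alternative, acoustic recorder + GPS-RTK module + gimbal camera + UV sensor + barometric logger + anemometer + gas sampler, reaches only 408.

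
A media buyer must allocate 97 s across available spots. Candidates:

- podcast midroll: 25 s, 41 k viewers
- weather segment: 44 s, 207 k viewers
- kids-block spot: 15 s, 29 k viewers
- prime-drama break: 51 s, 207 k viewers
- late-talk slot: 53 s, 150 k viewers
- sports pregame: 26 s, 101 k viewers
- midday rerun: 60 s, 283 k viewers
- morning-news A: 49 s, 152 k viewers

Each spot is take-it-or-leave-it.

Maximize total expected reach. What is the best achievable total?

414

Greedy by ratio would take sports pregame + midday rerun: 86 s used, total 384.
Dropping sports pregame and midday rerun frees 86 s; slotting in weather segment + prime-drama break (95 s) lifts the total to 414 at 95 s.
An exhaustive check of the 256 subsets confirms 414.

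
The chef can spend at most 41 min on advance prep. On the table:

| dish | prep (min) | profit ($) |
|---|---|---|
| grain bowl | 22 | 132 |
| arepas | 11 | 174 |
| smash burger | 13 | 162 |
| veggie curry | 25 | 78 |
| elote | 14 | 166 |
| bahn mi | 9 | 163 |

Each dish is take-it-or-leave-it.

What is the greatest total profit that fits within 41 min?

503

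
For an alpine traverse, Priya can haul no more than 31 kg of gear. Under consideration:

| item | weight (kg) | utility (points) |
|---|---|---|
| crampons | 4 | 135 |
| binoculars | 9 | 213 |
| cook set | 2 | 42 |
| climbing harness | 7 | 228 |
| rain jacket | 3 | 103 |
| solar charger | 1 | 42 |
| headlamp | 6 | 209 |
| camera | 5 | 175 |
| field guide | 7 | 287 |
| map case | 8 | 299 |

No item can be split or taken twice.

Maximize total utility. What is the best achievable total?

1147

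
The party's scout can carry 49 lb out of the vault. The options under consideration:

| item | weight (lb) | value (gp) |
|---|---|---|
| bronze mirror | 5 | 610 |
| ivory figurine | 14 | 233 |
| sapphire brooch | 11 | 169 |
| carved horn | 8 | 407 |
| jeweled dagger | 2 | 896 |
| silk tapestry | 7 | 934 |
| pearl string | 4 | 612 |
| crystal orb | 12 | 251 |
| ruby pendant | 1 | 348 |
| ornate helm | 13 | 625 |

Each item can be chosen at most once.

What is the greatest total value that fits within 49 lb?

4432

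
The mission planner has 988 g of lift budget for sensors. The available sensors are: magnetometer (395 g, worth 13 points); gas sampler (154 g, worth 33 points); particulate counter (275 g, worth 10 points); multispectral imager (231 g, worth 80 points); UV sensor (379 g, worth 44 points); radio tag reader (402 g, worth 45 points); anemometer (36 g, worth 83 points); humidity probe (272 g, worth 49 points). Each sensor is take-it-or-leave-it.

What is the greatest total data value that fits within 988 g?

257

By data value per g: anemometer 2.31, multispectral imager 0.35, gas sampler 0.21 lead.
Filling by ratio: gas sampler + particulate counter + multispectral imager + anemometer + humidity probe for 255, with 20 g left unused.
Dropping gas sampler and particulate counter frees 429 g; slotting in radio tag reader (402 g) lifts the total to 257 at 941 g.
Next best is multispectral imager + UV sensor + anemometer + humidity probe at 256 (918 g) — short by 1.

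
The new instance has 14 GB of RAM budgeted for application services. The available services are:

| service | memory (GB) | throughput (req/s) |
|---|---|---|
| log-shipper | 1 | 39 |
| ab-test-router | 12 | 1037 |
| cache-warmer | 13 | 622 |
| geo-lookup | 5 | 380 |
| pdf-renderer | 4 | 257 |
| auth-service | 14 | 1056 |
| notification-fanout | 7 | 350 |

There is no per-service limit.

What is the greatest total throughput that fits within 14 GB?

2×log-shipper + ab-test-router uses 14 of the 14 GB and totals 1115.
Every other selection either busts 14 GB or fails to beat 1115.

1115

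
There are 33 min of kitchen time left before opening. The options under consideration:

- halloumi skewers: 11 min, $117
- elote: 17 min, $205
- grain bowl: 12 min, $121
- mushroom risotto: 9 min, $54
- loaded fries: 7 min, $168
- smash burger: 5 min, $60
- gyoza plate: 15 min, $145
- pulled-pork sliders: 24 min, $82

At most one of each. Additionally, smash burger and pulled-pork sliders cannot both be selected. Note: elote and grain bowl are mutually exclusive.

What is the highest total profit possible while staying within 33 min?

433

Density check — loaded fries 24.00, elote 12.06, smash burger 12.00 are the best per min.
Best packing: elote + loaded fries + smash burger — 29 min, 433 total.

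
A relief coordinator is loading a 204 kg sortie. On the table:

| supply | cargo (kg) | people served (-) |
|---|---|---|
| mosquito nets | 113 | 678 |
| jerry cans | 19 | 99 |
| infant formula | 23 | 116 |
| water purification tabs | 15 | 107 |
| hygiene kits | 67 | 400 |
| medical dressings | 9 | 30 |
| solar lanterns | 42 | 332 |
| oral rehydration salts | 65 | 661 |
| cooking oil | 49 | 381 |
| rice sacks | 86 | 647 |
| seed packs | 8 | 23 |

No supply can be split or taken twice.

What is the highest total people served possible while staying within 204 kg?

Density check — oral rehydration salts 10.17, solar lanterns 7.90, cooking oil 7.78 are the best per kg.
A density-first pass picks jerry cans + water purification tabs + medical dressings + solar lanterns + oral rehydration salts + cooking oil — 1610 at 199 kg.
Reworking the packing: oral rehydration salts + cooking oil + rice sacks uses 200 kg and improves the total to 1689.
Runner-up medical dressings + solar lanterns + oral rehydration salts + rice sacks tops out at 1670.

1689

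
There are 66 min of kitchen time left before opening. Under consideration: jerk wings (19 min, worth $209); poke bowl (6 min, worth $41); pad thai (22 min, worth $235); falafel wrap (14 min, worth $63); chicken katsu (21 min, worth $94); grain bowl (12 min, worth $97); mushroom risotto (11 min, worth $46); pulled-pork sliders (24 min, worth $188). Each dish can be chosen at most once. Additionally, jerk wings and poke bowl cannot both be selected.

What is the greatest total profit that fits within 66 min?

632

Jerk wings + pad thai + pulled-pork sliders uses 65 of the 66 min and totals 632.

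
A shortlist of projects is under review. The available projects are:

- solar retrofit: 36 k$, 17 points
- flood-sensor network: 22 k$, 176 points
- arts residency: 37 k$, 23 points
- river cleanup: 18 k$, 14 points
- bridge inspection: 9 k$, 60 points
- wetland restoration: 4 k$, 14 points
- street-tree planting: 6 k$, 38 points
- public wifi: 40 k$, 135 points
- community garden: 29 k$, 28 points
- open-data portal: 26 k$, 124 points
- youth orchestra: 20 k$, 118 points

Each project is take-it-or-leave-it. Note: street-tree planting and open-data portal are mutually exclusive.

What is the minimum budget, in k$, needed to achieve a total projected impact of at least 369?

Need the lightest bundle worth ≥ 369.
Taking flood-sensor network + bridge inspection + street-tree planting + youth orchestra gives 392 (≥ 369) for 57 k$.
Below 57 k$ the best achievable stays under 369.

57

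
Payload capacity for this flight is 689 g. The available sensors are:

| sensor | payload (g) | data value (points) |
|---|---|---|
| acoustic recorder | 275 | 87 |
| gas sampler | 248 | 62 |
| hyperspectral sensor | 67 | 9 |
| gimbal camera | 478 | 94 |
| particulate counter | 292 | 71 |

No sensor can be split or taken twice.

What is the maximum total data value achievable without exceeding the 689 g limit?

Ranking by ratio (data value/g): acoustic recorder 0.32, gas sampler 0.25, particulate counter 0.24, gimbal camera 0.20.
Taking the top-ratio sensors first gives acoustic recorder + gas sampler + hyperspectral sensor for 158 (590 g).
Dropping gas sampler frees 248 g; slotting in particulate counter (292 g) lifts the total to 167 at 634 g.

167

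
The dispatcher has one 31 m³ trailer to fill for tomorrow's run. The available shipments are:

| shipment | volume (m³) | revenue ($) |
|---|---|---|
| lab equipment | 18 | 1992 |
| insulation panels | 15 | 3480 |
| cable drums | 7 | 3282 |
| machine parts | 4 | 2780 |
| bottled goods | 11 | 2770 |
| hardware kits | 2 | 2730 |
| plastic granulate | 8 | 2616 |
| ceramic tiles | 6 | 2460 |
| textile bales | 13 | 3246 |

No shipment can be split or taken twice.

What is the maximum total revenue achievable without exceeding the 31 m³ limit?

14022

By revenue per m³: hardware kits 1365.00, machine parts 695.00, cable drums 468.86 lead.
A density-first pass picks cable drums + machine parts + hardware kits + plastic granulate + ceramic tiles — 13868 at 27 m³.
Replace plastic granulate with bottled goods: the trade gains 154 net, giving 14022 at 30 m³.
The closest alternative, cable drums + machine parts + hardware kits + plastic granulate + ceramic tiles, reaches only 13868.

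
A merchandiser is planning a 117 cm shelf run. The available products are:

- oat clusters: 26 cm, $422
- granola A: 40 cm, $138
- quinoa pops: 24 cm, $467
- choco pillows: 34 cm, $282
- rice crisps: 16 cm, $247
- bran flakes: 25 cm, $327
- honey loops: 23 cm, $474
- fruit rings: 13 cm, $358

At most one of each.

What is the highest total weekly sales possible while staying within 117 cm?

2048

By weekly sales per cm: fruit rings 27.54, honey loops 20.61, quinoa pops 19.46, oat clusters 16.23 lead.
The ratio heuristic lands on oat clusters + quinoa pops + rice crisps + honey loops + fruit rings (1968) but leaves 15 cm idle.
Dropping rice crisps frees 16 cm; slotting in bran flakes (25 cm) lifts the total to 2048 at 111 cm.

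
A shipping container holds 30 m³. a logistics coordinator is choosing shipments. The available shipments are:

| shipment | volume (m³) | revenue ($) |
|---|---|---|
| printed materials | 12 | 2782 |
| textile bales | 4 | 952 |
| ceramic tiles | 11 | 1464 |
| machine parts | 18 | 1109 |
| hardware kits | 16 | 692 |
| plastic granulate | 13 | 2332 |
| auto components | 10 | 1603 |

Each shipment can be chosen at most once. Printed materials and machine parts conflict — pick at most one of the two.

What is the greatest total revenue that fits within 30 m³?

6066

The ratio ordering already packs tightly: printed materials + textile bales + plastic granulate, 29 m³, 6066.
That's the maximum — no feasible swap from here does better than 6066.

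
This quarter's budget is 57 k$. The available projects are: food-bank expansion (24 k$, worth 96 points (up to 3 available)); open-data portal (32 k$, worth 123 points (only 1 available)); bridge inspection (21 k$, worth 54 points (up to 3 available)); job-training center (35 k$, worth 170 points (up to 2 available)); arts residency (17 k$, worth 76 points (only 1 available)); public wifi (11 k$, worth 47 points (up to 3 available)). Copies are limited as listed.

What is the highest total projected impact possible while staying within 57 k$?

Filling by ratio: job-training center + arts residency for 246, with 5 k$ left unused.
Dropping arts residency frees 17 k$; slotting in 2×public wifi (22 k$) lifts the total to 264 at 57 k$.
Nothing else within 57 k$ beats 264.

264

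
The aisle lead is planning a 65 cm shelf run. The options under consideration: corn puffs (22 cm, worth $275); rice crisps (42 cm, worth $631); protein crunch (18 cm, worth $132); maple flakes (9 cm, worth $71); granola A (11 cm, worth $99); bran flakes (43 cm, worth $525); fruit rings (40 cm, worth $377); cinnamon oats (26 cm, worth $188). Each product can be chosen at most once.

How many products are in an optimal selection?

The maximum weekly sales within 65 cm is 906.
corn puffs + rice crisps hits 906 at 64 cm.
Any selection reaching 906 contains exactly 2 products.

2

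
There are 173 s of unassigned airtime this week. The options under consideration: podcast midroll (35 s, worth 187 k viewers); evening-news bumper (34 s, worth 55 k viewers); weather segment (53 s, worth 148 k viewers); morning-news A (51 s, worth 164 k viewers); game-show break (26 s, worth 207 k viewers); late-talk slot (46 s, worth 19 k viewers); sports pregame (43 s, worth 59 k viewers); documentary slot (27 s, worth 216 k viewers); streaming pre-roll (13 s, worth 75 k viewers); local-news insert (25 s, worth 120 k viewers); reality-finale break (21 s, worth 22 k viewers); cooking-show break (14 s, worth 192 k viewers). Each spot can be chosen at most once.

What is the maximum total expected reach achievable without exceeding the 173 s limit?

Density check — cooking-show break 13.71, documentary slot 8.00, game-show break 7.96, streaming pre-roll 5.77 are the best per s.
Greedy by ratio would take podcast midroll + game-show break + documentary slot + streaming pre-roll + local-news insert + reality-finale break + cooking-show break: 161 s used, total 1019.
The 46 s tied up in local-news insert and reality-finale break is better spent on morning-news A — total rises to 1041 (166 s).
That's the maximum — no swap from here does better than 1041.

1041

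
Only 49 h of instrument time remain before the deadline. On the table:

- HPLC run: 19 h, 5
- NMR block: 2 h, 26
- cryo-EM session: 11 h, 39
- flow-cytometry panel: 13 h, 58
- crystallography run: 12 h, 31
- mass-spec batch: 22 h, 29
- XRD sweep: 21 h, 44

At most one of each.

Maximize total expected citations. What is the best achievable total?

167

Taking the top-ratio experiments first gives NMR block + cryo-EM session + flow-cytometry panel + crystallography run for 154 (38 h).
Dropping crystallography run frees 12 h; slotting in XRD sweep (21 h) lifts the total to 167 at 47 h.
Next best is NMR block + flow-cytometry panel + crystallography run + XRD sweep at 159 (48 h) — short by 8.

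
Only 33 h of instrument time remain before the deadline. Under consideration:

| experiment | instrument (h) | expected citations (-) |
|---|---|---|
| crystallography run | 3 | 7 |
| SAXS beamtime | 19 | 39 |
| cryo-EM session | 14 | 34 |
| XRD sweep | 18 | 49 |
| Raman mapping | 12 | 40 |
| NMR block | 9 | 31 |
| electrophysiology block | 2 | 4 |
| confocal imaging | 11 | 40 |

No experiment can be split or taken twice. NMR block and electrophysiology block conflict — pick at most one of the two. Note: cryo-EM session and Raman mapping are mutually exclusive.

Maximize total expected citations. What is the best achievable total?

Best packing: Raman mapping + NMR block + confocal imaging — 32 h, 111 total.

111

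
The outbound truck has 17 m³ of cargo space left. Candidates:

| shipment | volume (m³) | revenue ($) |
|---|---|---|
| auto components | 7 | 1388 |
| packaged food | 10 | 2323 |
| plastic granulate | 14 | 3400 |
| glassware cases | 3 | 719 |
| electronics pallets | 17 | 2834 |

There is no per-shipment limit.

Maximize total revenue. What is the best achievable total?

4119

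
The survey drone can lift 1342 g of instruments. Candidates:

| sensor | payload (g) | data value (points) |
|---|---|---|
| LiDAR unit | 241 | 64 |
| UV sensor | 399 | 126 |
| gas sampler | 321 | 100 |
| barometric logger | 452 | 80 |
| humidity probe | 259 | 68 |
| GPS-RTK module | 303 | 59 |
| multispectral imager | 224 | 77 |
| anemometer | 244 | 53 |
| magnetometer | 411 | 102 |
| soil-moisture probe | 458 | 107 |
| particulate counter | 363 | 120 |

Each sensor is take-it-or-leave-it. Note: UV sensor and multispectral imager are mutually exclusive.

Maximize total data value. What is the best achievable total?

Ranking by ratio (data value/g): multispectral imager 0.34, particulate counter 0.33, UV sensor 0.32, gas sampler 0.31.
Taking UV sensor + gas sampler + humidity probe + particulate counter: 1342 g used, 414 in data value.

414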